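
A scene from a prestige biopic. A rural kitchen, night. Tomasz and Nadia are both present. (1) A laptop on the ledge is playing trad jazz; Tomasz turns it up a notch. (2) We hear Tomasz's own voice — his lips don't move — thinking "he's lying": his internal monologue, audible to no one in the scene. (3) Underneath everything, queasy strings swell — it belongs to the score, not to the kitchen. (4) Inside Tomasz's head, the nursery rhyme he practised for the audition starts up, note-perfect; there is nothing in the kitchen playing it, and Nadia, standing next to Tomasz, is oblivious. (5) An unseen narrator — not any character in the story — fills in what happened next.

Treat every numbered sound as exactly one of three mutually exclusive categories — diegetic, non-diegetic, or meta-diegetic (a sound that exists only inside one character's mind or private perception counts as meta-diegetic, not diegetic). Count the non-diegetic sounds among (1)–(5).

Sound (1): the music comes from an on-screen device that Tomasz responds to, so diegetic.
(2) is meta-diegetic: internal monologue — inside Tomasz's mind, not spoken into the scene.
Sound (3): score with no on-screen or off-screen source; it exists for the audience alone, so non-diegetic.
Sound (4): it lives in Tomasz's subjectivity, not in the kitchen, so meta-diegetic.
(5) external voice-over — not a character, not heard by anyone in the scene → non-diegetic.
So 2 of the 5 are non-diegetic: (3), (5).

2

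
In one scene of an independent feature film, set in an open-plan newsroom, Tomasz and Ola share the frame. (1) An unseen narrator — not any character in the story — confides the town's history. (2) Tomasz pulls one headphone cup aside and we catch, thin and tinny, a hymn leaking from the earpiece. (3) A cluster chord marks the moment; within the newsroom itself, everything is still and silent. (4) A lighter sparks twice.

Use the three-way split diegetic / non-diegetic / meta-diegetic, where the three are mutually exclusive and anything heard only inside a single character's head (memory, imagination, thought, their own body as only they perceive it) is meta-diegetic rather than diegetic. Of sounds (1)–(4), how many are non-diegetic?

Sound (1): external voice-over — not a character, not heard by anyone in the scene, so non-diegetic.
(2) is diegetic: the headphones are an on-screen source.
(3) an editorial stinger — it belongs to the cut, not the story world → non-diegetic.
(4) an in-world source (a lighter); characters could hear it → diegetic.
So 2 of the 4 are non-diegetic: (1), (3).

2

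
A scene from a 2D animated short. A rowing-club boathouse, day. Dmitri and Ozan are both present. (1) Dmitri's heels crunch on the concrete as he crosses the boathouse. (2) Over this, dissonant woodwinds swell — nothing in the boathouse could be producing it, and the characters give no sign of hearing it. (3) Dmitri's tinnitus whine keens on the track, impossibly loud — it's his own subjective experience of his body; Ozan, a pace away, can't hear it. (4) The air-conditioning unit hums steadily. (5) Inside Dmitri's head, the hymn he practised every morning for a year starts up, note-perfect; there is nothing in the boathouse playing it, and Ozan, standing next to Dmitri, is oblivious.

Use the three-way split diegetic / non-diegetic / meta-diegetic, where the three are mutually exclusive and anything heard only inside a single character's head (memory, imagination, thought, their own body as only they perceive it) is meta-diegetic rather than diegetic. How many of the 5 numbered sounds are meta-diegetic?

2

(1) is diegetic: a character's body making contact with the set — an in-world sound.
(2) score with no on-screen or off-screen source; it exists for the audience alone → non-diegetic.
(3) is meta-diegetic: a subjective body sound — Dmitri's private perception, inaudible to Ozan.
(4) is diegetic: it's the actual ambient sound of the location.
(5) it lives in Dmitri's subjectivity, not in the boathouse → meta-diegetic.
So 2 of the 5 are meta-diegetic: (3), (5).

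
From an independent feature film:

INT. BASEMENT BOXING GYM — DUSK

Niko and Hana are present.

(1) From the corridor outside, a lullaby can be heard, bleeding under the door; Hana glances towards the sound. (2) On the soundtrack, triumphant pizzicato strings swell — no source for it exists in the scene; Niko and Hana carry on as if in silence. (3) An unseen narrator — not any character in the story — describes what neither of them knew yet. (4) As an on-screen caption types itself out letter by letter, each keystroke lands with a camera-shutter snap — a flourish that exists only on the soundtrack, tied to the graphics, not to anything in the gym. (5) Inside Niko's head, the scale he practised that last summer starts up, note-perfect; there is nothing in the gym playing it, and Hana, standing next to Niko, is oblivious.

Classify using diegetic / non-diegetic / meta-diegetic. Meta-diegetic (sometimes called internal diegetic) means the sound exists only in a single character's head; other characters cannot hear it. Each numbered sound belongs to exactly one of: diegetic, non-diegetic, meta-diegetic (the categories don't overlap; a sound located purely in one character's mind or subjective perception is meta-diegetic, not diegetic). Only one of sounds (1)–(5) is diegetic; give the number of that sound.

(1) is diegetic: it's coming from the corridor outside — a location within the story world — and Hana reacts.
(2) score with no on-screen or off-screen source; it exists for the audience alone → non-diegetic.
(3) commentary laid over the scene from outside the fiction → non-diegetic.
Sound (4): it accompanies on-screen graphics, not anything inside the story world, so non-diegetic.
(5) is meta-diegetic: it lives in Niko's subjectivity, not in the gym.
Only (1) is diegetic.

1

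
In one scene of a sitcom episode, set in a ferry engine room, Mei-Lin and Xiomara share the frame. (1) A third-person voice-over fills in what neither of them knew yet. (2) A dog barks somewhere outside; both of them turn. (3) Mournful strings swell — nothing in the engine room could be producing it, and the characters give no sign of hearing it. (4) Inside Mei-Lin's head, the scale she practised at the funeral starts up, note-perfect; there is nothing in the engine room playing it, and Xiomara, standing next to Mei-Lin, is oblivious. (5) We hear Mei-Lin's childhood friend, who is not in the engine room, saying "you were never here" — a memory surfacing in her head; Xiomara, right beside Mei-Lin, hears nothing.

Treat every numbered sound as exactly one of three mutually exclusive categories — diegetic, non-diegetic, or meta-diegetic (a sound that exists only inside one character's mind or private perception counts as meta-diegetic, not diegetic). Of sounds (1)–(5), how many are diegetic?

Sound (1): external voice-over — not a character, not heard by anyone in the scene, so non-diegetic.
Sound (2): the sound comes from a dog physically present in the location, so diegetic.
(3) is non-diegetic: nothing in the engine room produces it and the characters don't hear it — pure soundtrack.
(4) is meta-diegetic: the music is a memory playing inside Mei-Lin's mind alone; no real-world source, Xiomara can't hear it.
Sound (5): it's Mei-Lin's recollection rendered as sound; the other character can't hear it, so meta-diegetic.
So 1 of the 5 is diegetic: (2).

1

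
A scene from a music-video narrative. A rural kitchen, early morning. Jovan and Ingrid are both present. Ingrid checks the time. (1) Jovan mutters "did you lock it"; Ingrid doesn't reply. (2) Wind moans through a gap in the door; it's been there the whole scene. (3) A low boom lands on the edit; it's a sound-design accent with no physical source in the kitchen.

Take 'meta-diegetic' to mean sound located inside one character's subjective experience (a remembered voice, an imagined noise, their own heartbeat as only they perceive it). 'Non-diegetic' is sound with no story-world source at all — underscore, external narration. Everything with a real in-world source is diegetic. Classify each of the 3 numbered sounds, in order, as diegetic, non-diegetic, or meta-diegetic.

Sound (1): on-screen dialogue — Jovan speaks and Ingrid is there to hear, so diegetic.
Sound (2): it's the actual ambient sound of the location, so diegetic.
(3) is non-diegetic: it's a sound-design accent with no in-world source; no one in the scene can hear it.

diegetic, diegetic, non-diegetic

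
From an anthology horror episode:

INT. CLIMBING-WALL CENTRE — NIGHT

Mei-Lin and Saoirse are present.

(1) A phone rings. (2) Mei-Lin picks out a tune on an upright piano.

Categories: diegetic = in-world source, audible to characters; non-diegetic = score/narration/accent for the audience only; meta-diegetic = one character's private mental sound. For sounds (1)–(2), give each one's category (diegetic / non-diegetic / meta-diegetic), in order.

diegetic, diegetic

(1) an in-world source (a phone); characters could hear it → diegetic.
Sound (2): Mei-Lin is producing the music live, in the story world, so diegetic.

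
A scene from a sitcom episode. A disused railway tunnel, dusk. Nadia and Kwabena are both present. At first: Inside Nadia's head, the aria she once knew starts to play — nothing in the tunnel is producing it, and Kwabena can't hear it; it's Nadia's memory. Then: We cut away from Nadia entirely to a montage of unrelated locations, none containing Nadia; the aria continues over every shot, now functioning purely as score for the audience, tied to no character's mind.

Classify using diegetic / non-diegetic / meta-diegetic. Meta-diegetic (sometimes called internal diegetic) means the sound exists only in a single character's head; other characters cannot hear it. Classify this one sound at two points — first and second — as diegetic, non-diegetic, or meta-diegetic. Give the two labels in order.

meta-diegetic, non-diegetic

First: the music lives inside Nadia's mind alone; Kwabena can't hear it → meta-diegetic.
Second: once it plays over shots Nadia isn't in, detached from any character's subjectivity, it's conventional underscore → non-diegetic.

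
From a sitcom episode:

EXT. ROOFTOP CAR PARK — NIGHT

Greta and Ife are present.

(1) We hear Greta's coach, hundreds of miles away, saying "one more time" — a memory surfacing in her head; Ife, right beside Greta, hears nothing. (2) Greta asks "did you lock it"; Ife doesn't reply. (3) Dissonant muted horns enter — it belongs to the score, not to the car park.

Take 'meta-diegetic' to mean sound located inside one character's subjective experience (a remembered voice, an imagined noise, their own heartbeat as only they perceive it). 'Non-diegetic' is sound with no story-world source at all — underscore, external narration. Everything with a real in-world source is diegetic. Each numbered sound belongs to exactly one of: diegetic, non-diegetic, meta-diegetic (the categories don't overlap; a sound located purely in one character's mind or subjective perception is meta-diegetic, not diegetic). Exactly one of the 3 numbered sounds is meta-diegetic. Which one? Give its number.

Sound (1): a remembered line, private to Greta — not present in the room, not audible to Ife, so meta-diegetic.
(2) Greta is a character speaking aloud in the scene → diegetic.
(3) score with no on-screen or off-screen source; it exists for the audience alone → non-diegetic.
Only (1) is meta-diegetic.

1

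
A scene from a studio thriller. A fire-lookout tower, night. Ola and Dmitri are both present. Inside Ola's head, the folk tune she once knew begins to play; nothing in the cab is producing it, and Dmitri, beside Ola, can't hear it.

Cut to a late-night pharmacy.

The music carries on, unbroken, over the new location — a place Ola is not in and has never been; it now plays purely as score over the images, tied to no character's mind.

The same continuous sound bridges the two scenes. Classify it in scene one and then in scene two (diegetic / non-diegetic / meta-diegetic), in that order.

meta-diegetic, non-diegetic

Scene one: the music exists only inside Ola's mind; Dmitri can't hear it → meta-diegetic.
Scene two: it's detached from Ola entirely and plays over unrelated images with no in-world source — conventional underscore → non-diegetic.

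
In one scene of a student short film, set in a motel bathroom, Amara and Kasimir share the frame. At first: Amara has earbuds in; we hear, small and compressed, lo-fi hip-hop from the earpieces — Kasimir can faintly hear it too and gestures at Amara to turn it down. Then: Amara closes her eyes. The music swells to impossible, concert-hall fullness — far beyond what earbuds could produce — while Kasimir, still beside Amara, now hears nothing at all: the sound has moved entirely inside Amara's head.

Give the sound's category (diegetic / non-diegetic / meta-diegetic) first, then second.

diegetic, meta-diegetic

First: the earbuds are a physical source both characters can hear → diegetic.
Second: the music now exists only as Amara's subjective experience; Kasimir can no longer hear it → meta-diegetic.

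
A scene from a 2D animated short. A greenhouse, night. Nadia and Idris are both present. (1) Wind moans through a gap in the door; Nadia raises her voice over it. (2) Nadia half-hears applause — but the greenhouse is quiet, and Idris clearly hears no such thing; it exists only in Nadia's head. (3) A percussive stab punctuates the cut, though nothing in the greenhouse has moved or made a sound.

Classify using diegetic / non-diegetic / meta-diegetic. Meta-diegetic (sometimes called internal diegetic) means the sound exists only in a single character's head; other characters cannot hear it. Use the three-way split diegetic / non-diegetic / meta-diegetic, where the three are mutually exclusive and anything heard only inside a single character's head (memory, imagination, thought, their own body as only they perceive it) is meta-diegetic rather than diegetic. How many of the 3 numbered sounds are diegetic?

(1) ambient/room sound belonging to the story's physical space → diegetic.
Sound (2): Nadia alone 'hears' it — an imagined sound, not present in the space, so meta-diegetic.
(3) it's a sound-design accent with no in-world source; no one in the scene can hear it → non-diegetic.
Diegetic: (1) — that's 1.

1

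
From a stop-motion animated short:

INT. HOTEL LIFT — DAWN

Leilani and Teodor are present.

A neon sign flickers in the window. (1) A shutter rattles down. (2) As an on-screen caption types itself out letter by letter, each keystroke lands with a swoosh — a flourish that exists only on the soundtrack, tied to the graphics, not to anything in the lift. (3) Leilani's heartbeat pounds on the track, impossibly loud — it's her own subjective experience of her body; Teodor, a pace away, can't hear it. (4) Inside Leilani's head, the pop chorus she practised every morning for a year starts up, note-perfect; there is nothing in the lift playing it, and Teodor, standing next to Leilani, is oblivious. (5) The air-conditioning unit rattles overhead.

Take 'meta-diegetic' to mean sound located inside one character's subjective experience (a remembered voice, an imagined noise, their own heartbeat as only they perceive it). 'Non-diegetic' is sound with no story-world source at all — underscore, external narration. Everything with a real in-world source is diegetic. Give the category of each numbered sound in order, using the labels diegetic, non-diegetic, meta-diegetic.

diegetic, non-diegetic, meta-diegetic, meta-diegetic, diegetic

(1) an in-world source (a shutter); characters could hear it → diegetic.
(2) is non-diegetic: it accompanies on-screen graphics, not anything inside the story world.
Sound (3): point-of-audition from inside Leilani's body; not a sound in the room, so meta-diegetic.
Sound (4): remembered music, private to Leilani — Teodor is oblivious because it isn't in the room, so meta-diegetic.
(5) is diegetic: the air-conditioning unit is part of the location's real environment.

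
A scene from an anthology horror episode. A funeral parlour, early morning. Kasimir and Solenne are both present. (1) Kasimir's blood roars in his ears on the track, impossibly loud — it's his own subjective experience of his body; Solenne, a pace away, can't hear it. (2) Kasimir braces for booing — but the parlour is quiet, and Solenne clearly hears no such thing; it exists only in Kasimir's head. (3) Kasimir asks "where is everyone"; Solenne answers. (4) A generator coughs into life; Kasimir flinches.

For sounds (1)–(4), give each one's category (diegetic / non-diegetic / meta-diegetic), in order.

Sound (1): it's Kasimir's internal bodily sensation rendered as sound; only Kasimir 'hears' it, so meta-diegetic.
Sound (2): Kasimir alone 'hears' it — an imagined sound, not present in the space, so meta-diegetic.
(3) Kasimir is a character speaking aloud in the scene → diegetic.
Sound (4): an in-world source (a generator); characters could hear it, so diegetic.

meta-diegetic, meta-diegetic, diegetic, diegetic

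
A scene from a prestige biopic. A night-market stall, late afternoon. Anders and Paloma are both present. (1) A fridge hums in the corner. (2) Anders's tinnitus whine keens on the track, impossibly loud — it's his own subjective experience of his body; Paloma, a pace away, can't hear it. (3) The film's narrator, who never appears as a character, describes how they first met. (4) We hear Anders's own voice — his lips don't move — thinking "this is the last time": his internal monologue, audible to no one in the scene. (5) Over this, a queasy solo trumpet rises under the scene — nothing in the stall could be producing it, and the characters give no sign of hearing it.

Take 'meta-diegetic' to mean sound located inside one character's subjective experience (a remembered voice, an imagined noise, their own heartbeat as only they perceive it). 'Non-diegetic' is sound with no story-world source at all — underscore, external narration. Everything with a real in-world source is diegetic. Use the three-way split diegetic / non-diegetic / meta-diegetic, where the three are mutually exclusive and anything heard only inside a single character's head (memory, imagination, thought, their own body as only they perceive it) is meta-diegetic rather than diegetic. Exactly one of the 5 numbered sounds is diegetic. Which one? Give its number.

1

Sound (1): ambient/room sound belonging to the story's physical space, so diegetic.
Sound (2): a subjective body sound — Anders's private perception, inaudible to Paloma, so meta-diegetic.
(3) external voice-over — not a character, not heard by anyone in the scene → non-diegetic.
(4) Anders's thought-voice: a private mental sound no other character can hear → meta-diegetic.
(5) score with no on-screen or off-screen source; it exists for the audience alone → non-diegetic.
Only (1) is diegetic.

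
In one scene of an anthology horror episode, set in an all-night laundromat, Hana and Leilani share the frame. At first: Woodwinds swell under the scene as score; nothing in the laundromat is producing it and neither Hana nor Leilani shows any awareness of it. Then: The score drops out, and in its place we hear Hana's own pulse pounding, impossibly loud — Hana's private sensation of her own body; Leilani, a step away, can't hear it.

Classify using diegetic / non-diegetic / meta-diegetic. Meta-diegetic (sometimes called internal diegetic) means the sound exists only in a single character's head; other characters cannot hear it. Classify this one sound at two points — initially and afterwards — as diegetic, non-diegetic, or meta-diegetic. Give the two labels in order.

Initially: underscore with no in-world source, inaudible to the characters → non-diegetic.
Afterwards: the body sound is Hana's subjective perception alone — Leilani can't hear it → meta-diegetic.

non-diegetic, meta-diegetic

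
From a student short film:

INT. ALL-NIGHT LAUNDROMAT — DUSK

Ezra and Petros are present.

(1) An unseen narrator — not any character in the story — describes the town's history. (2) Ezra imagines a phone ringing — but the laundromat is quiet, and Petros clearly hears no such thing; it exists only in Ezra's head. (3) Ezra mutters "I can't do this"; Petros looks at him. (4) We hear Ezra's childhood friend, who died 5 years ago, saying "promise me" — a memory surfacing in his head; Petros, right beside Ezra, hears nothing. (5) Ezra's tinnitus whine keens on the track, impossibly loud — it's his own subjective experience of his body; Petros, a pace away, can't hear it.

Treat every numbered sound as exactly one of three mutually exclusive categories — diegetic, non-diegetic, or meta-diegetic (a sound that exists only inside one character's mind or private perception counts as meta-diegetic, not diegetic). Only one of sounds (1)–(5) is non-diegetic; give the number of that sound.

1

Sound (1): external voice-over — not a character, not heard by anyone in the scene, so non-diegetic.
(2) Ezra alone 'hears' it — an imagined sound, not present in the space → meta-diegetic.
(3) spoken by a character present in the story world → diegetic.
(4) is meta-diegetic: the voice is a memory playing only inside Ezra's mind; Petros can't hear it.
Sound (5): point-of-audition from inside Ezra's body; not a sound in the room, so meta-diegetic.
Only (1) is non-diegetic.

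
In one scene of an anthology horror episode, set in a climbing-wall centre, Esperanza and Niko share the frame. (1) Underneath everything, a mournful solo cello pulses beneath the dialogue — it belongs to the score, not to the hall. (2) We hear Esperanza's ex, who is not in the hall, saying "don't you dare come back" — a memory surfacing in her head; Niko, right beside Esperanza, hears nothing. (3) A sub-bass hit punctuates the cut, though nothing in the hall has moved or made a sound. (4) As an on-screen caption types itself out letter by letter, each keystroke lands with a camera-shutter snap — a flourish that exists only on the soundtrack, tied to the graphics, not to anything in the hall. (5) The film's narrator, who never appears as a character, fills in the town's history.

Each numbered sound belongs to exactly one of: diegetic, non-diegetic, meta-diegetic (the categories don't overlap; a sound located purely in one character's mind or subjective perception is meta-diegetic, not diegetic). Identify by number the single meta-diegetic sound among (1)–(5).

2

Sound (1): nothing in the hall produces it and the characters don't hear it — pure soundtrack, so non-diegetic.
(2) the voice is a memory playing only inside Esperanza's mind; Niko can't hear it → meta-diegetic.
(3) nothing in the scene produces it; it's an accent added for the audience → non-diegetic.
Sound (4): the caption isn't part of the story world, so neither is the sound tied to it, so non-diegetic.
(5) is non-diegetic: the narrator exists outside the story world, addressing only the audience.
Only (2) is meta-diegetic.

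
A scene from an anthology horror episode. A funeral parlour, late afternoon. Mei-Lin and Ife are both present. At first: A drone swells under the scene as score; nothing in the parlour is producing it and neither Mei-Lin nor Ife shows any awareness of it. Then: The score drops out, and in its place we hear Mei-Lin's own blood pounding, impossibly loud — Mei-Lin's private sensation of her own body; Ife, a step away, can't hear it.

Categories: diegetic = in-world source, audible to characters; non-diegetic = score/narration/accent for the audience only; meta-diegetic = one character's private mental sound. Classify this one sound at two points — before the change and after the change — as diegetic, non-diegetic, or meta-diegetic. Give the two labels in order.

Before the change: underscore with no in-world source, inaudible to the characters → non-diegetic.
After the change: the body sound is Mei-Lin's subjective perception alone — Ife can't hear it → meta-diegetic.

non-diegetic, meta-diegetic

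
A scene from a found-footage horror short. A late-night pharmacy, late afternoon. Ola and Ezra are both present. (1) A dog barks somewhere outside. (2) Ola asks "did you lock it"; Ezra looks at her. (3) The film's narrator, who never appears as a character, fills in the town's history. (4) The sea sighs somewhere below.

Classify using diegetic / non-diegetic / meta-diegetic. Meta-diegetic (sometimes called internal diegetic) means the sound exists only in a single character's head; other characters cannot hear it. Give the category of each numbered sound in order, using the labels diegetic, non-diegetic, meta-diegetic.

diegetic, diegetic, non-diegetic, diegetic

Sound (1): a dog is a real object/event in the scene's world, so diegetic.
(2) spoken by a character present in the story world → diegetic.
(3) external voice-over — not a character, not heard by anyone in the scene → non-diegetic.
(4) is diegetic: the sea is part of the location's real environment.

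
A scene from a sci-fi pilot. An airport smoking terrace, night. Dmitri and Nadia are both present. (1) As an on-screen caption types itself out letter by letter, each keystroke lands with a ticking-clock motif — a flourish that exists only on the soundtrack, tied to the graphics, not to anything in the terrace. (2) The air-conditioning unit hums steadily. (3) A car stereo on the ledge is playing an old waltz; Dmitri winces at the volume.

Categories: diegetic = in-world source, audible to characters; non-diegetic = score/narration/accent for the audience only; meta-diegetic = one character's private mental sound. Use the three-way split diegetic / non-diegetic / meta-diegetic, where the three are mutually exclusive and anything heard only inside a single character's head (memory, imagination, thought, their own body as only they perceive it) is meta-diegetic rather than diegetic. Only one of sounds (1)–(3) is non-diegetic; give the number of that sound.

1

(1) sound married to a title/caption — outside the diegesis by definition → non-diegetic.
(2) is diegetic: the air-conditioning unit is part of the location's real environment.
(3) is diegetic: the music comes from an on-screen device that Dmitri responds to.
Only (1) is non-diegetic.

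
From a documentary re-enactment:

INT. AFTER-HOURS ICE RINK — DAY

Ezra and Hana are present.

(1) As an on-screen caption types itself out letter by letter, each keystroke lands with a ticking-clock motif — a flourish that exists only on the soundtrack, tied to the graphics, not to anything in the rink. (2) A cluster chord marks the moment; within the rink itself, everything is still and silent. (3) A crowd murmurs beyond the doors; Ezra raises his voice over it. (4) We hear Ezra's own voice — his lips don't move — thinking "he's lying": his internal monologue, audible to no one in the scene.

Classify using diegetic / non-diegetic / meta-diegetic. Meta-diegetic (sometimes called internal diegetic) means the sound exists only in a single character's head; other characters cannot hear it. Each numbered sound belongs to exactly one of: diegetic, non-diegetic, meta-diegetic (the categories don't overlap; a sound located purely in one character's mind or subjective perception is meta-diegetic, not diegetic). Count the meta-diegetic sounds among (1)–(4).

1

(1) sound married to a title/caption — outside the diegesis by definition → non-diegetic.
(2) is non-diegetic: an editorial stinger — it belongs to the cut, not the story world.
Sound (3): a crowd is part of the location's real environment, so diegetic.
(4) is meta-diegetic: it's Ezra's unspoken thought, heard only by the audience via his subjectivity.
So 1 of the 4 is meta-diegetic: (4).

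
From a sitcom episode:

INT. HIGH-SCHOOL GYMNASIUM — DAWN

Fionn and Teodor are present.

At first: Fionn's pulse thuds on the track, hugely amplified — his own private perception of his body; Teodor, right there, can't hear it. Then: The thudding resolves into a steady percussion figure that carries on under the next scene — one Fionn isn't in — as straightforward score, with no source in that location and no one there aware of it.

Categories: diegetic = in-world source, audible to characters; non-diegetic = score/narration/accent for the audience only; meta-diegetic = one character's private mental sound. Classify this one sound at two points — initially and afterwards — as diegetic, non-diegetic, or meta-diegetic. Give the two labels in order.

Initially: it's Fionn's subjective body sound, inaudible to Teodor → meta-diegetic.
Afterwards: detached from Fionn and playing as sourceless score over a scene he isn't in — for the audience only → non-diegetic.

meta-diegetic, non-diegetic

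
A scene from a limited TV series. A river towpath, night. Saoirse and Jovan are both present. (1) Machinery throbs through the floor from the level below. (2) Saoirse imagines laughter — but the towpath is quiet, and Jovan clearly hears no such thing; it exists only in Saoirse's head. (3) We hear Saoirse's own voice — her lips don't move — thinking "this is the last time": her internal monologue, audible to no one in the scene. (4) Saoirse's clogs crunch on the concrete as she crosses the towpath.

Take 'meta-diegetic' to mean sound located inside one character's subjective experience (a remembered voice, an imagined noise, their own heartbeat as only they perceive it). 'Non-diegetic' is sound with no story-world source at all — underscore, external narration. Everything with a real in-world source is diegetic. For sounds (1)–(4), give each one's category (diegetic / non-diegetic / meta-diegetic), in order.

Sound (1): ambient/room sound belonging to the story's physical space, so diegetic.
Sound (2): subjective to Saoirse: the towpath is silent and Jovan hears nothing, so meta-diegetic.
(3) is meta-diegetic: internal monologue — inside Saoirse's mind, not spoken into the scene.
(4) is diegetic: it's the physical sound of Saoirse moving in the space.

diegetic, meta-diegetic, meta-diegetic, diegetic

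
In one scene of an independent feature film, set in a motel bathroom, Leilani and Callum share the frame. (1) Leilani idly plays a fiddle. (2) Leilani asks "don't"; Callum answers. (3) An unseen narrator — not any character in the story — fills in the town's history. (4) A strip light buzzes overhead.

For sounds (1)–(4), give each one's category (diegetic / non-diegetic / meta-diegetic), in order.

diegetic, diegetic, non-diegetic, diegetic

Sound (1): Leilani is producing the music live, in the story world, so diegetic.
Sound (2): Leilani is a character speaking aloud in the scene, so diegetic.
Sound (3): external voice-over — not a character, not heard by anyone in the scene, so non-diegetic.
Sound (4): a strip light is part of the location's real environment, so diegetic.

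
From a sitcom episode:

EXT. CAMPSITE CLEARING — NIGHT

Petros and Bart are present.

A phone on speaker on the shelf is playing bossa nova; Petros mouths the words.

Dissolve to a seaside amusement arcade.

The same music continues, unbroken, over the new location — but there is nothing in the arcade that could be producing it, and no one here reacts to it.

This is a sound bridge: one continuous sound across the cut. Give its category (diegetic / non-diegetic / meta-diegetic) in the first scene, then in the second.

Scene one: a phone on speaker is an on-screen source and Petros reacts to it → diegetic.
Scene two: there is no source in the arcade and no one hears it — it's now underscore → non-diegetic.

diegetic, non-diegetic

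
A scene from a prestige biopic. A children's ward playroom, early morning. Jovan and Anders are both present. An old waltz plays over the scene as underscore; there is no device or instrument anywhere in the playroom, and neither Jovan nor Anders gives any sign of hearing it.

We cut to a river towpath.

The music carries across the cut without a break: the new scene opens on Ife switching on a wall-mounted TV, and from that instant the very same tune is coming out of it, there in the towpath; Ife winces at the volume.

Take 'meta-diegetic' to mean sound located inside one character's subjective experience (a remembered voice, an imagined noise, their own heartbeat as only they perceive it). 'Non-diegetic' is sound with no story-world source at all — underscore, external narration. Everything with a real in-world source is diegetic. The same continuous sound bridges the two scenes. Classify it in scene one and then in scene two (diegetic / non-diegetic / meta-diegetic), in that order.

Scene one: there's no in-world source anywhere and no character hears it — underscore for the audience only → non-diegetic.
Scene two: once Ife turns on a wall-mounted TV, the music has a real source in the story world and Ife reacts to it → diegetic.

non-diegetic, diegetic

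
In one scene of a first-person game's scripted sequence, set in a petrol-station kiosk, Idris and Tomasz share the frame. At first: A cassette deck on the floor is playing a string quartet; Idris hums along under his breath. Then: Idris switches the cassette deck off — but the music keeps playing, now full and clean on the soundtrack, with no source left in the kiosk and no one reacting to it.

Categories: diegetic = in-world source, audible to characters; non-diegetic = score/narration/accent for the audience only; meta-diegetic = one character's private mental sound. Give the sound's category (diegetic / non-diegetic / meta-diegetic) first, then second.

diegetic, non-diegetic

First: a cassette deck is a real in-scene source and Idris reacts to it → diegetic.
Second: there is no longer any in-world source and no one can hear it — it has become underscore → non-diegetic.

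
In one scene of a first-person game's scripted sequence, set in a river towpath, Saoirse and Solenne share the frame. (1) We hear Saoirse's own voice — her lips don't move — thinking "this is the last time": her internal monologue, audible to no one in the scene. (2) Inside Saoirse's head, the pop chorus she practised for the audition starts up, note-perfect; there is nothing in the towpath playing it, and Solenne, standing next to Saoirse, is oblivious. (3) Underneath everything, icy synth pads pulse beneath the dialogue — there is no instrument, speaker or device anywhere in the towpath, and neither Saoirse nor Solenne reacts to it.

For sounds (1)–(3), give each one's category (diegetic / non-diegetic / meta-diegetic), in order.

meta-diegetic, meta-diegetic, non-diegetic

Sound (1): internal monologue — inside Saoirse's mind, not spoken into the scene, so meta-diegetic.
(2) remembered music, private to Saoirse — Solenne is oblivious because it isn't in the room → meta-diegetic.
(3) is non-diegetic: it has no source in the story world and no character can hear it — it's underscore.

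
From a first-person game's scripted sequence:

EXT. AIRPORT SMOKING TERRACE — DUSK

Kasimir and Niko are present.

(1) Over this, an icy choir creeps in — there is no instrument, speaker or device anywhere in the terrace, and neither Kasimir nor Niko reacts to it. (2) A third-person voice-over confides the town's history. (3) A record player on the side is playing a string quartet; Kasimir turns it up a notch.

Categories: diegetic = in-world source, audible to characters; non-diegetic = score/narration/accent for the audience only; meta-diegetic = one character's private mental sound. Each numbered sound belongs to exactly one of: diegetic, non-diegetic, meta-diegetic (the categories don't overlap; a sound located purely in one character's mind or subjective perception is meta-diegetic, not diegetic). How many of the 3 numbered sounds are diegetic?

1

Sound (1): score with no on-screen or off-screen source; it exists for the audience alone, so non-diegetic.
(2) external voice-over — not a character, not heard by anyone in the scene → non-diegetic.
Sound (3): a record player is a physical source in the scene and Kasimir reacts to it, so diegetic.
Diegetic: (3) — that's 1.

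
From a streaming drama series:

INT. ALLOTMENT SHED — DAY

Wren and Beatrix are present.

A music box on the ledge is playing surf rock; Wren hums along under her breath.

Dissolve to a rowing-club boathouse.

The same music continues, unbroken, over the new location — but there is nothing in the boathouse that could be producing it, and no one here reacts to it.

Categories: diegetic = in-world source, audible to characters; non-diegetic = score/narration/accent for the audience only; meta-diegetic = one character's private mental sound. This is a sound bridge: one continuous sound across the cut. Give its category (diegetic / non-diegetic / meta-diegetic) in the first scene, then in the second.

Scene one: a music box is an on-screen source and Wren reacts to it → diegetic.
Scene two: there is no source in the boathouse and no one hears it — it's now underscore → non-diegetic.

diegetic, non-diegetic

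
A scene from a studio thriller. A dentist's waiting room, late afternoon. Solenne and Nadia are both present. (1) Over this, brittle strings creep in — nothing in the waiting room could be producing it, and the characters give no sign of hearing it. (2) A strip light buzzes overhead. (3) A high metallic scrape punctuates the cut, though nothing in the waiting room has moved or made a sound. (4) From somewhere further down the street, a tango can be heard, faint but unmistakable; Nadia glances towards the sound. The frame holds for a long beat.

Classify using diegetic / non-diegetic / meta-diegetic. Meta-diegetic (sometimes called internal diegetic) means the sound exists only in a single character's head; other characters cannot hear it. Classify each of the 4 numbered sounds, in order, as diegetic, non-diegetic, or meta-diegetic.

(1) nothing in the waiting room produces it and the characters don't hear it — pure soundtrack → non-diegetic.
(2) a strip light is part of the location's real environment → diegetic.
(3) an editorial stinger — it belongs to the cut, not the story world → non-diegetic.
(4) is diegetic: off-screen diegetic: the source is out of frame but still in the story's space.

non-diegetic, diegetic, non-diegetic, diegetic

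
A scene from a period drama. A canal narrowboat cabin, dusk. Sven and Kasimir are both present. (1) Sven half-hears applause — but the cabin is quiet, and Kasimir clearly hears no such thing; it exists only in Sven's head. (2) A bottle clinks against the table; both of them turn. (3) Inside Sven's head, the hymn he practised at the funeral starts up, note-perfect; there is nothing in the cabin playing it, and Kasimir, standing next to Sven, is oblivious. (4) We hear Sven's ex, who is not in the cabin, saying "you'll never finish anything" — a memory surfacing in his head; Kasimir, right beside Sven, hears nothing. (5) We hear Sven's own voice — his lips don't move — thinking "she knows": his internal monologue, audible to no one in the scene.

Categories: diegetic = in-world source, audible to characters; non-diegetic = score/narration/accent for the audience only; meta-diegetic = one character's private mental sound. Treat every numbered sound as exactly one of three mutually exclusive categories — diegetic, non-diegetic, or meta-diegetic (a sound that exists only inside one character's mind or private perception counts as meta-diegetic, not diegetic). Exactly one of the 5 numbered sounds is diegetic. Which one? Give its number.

Sound (1): subjective to Sven: the cabin is silent and Kasimir hears nothing, so meta-diegetic.
(2) is diegetic: an in-world source (a bottle); characters could hear it.
Sound (3): remembered music, private to Sven — Kasimir is oblivious because it isn't in the room, so meta-diegetic.
(4) is meta-diegetic: it's Sven's recollection rendered as sound; the other character can't hear it.
(5) is meta-diegetic: Sven's thought-voice: a private mental sound no other character can hear.
Only (2) is diegetic.

2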